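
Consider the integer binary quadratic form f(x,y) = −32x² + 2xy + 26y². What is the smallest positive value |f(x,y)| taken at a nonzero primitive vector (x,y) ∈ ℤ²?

descent: ρ → (26,50,-8)  [lands on river]
river: ρ → (-8,46,38)
river: ρ → (38,30,-16)
river: ρ → (-16,34,34)
river: ρ → (34,34,-16)
river: ρ → (-16,30,38)
river: ρ → (38,46,-8)
river: ρ → (-8,50,26)
river: ρ → (26,54,-4)
river: ρ → (-4,50,52)
river: ρ → (52,54,-2)
river: ρ → (-2,54,52)
river: ρ → (52,50,-4)
river: ρ → (-4,54,26)
closes: descent 1, river 14
min |a| on river = 2

2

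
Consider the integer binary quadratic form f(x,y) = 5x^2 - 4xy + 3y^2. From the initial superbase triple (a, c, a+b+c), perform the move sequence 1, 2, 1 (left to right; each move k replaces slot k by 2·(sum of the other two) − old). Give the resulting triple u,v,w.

start (5,3,4) = (f(1,0),f(0,1),f(1,1))
replace slot 1: 2·(3+4) − 5 = 9 → (9,3,4)
replace slot 2: 2·(9+4) − 3 = 23 → (9,23,4)
replace slot 1: 2·(23+4) − 9 = 45 → (45,23,4)

45,23,4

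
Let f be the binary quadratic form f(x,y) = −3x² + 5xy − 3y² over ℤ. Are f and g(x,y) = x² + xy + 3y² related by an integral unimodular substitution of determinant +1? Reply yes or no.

D₁ = -11, D₂ = -11
f is negative-definite; reduce −f:
−f: translate: b→1 (≡-5 mod 6), so (3,-5,3)→(3,1,1)
−f: flip: (3,1,1)→(1,-1,3)
−f: translate: b→1 (≡-1 mod 2), so (1,-1,3)→(1,1,3)
−f: reduced (well bottom): (1,1,3) with a≤c, −a<b≤a
flip sign back: reduced form of f is (-1,-1,-3)
g: reduced (well bottom): (1,1,3) with a≤c, −a<b≤a
reduced forms (-1, -1, -3) vs (1, 1, 3) ⇒ inequivalent

no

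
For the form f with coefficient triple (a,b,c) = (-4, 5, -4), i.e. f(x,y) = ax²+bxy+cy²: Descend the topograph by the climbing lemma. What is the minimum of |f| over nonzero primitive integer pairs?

translate: b→3 (≡-5 mod 8), so (4,-5,4)→(4,3,3)
flip: (4,3,3)→(3,-3,4)
translate: b→3 (≡-3 mod 6), so (3,-3,4)→(3,3,4)
reduced (well bottom): (3,3,4) with a≤c, −a<b≤a
well minimum |f| = |-3| = 3 (negative-definite)

3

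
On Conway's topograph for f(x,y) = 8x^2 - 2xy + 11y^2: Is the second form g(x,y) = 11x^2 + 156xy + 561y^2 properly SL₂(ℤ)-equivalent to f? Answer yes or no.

D₁ = -348, D₂ = -348
f: reduced (well bottom): (8,-2,11) with a≤c, −a<b≤a
g: translate: b→2 (≡156 mod 22), so (11,156,561)→(11,2,8)
g: flip: (11,2,8)→(8,-2,11)
g: reduced (well bottom): (8,-2,11) with a≤c, −a<b≤a
reduced forms (8, -2, 11) vs (8, -2, 11) ⇒ equivalent

yes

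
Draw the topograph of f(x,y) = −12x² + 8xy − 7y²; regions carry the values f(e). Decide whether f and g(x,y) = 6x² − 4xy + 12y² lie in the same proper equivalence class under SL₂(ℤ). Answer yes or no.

D₁ = -272, D₂ = -272
f is negative-definite; reduce −f:
−f: flip: (12,-8,7)→(7,8,12)
−f: translate: b→-6 (≡8 mod 14), so (7,8,12)→(7,-6,11)
−f: reduced (well bottom): (7,-6,11) with a≤c, −a<b≤a
flip sign back: reduced form of f is (-7,6,-11)
g: reduced (well bottom): (6,-4,12) with a≤c, −a<b≤a
reduced forms (-7, 6, -11) vs (6, -4, 12) ⇒ inequivalent

no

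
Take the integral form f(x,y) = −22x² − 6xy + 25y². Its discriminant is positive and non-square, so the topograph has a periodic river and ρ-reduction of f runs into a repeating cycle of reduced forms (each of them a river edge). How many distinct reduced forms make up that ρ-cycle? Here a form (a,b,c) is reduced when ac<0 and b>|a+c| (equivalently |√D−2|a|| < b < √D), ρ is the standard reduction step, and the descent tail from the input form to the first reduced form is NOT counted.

D = 2236, ⌊√D⌋ = 47
descent: ρ → (25,6,-22)  [lands on river]
river: ρ → (-22,38,9)
river: ρ → (9,34,-30)
river: ρ → (-30,26,13)
river: ρ → (13,26,-30)
river: ρ → (-30,34,9)
river: ρ → (9,38,-22)
river: ρ → (-22,6,25)
river: ρ → (25,44,-3)
river: ρ → (-3,46,10)
river: ρ → (10,34,-27)
river: ρ → (-27,20,17)
river: ρ → (17,14,-30)
river: ρ → (-30,46,1)
river: ρ → (1,46,-30)
river: ρ → (-30,14,17)
river: ρ → (17,20,-27)
river: ρ → (-27,34,10)
river: ρ → (10,46,-3)
river: ρ → (-3,44,25)
ρ-cycle length = 20 (tail of 1 descent step not counted)

20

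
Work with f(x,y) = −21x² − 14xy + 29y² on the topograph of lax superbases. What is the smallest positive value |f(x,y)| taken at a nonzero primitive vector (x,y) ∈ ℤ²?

descent: ρ → (29,14,-21)  [lands on river]
river: ρ → (-21,28,22)
river: ρ → (22,16,-27)
river: ρ → (-27,38,11)
river: ρ → (11,50,-3)
river: ρ → (-3,46,43)
river: ρ → (43,40,-6)
river: ρ → (-6,44,29)
closes: descent 1, river 8
min |a| on river = 3

3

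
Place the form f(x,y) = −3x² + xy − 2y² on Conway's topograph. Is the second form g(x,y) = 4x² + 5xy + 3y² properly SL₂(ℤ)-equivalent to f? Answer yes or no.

D₁ = -23, D₂ = -23
f is negative-definite; reduce −f:
−f: flip: (3,-1,2)→(2,1,3)
−f: reduced (well bottom): (2,1,3) with a≤c, −a<b≤a
flip sign back: reduced form of f is (-2,-1,-3)
g: translate: b→-3 (≡5 mod 8), so (4,5,3)→(4,-3,2)
g: flip: (4,-3,2)→(2,3,4)
g: translate: b→-1 (≡3 mod 4), so (2,3,4)→(2,-1,3)
g: reduced (well bottom): (2,-1,3) with a≤c, −a<b≤a
reduced forms (-2, -1, -3) vs (2, -1, 3) ⇒ inequivalent

no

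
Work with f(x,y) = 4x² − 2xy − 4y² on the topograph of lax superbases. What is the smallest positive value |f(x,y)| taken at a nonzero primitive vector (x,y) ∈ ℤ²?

descent: ρ → (-4,2,4)  [lands on river]
river: ρ → (4,6,-2)
river: ρ → (-2,6,4)
river: ρ → (4,2,-4)
river: ρ → (-4,6,2)
river: ρ → (2,6,-4)
closes: descent 1, river 6
min |a| on river = 2

2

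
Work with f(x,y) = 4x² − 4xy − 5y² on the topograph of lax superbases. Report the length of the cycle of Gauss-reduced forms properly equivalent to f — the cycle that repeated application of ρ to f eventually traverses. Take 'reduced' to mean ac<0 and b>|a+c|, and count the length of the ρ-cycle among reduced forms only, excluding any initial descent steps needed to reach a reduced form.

D = 96, ⌊√D⌋ = 9
descent: ρ → (-5,4,4)  [lands on river]
river: ρ → (4,4,-5)
river: ρ → (-5,6,3)
river: ρ → (3,6,-5)
ρ-cycle length = 4 (tail of 1 descent step not counted)

4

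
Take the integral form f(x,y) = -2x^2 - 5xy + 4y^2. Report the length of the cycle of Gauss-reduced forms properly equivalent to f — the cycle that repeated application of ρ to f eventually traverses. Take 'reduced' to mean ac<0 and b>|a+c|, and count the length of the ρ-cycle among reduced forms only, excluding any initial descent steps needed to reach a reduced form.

D = 57, ⌊√D⌋ = 7
descent: ρ → (4,5,-2)  [lands on river]
river: ρ → (-2,7,1)
river: ρ → (1,7,-2)
river: ρ → (-2,5,4)
river: ρ → (4,3,-3)
river: ρ → (-3,3,4)
ρ-cycle length = 6 (tail of 1 descent step not counted)

6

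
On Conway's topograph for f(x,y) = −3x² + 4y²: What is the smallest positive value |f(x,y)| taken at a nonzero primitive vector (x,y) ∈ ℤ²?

descent: ρ → (4,0,-3)
descent: ρ → (-3,6,1)  [lands on river]
river: ρ → (1,6,-3)
closes: descent 2, river 2
min |a| on river = 1

1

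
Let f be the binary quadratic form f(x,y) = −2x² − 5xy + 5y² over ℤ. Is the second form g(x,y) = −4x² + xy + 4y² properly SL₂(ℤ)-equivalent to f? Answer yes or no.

D₁ = 65, D₂ = 65
river cycle of f (length 6): (5, 5, -2), (-2, 7, 2), (2, 5, -5), (-5, 5, 2), (2, 7, -2), (-2, 5, 5)
river cycle of g (length 6): (4, 7, -1), (-1, 7, 4), (4, 1, -4), (-4, 7, 1), (1, 7, -4), (-4, 1, 4)
cycles differ ⇒ inequivalent

no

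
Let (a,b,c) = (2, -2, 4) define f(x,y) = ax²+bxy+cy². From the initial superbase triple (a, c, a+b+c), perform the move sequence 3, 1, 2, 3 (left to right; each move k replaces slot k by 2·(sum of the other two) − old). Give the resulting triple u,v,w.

start (2,4,4) = (f(1,0),f(0,1),f(1,1))
replace slot 3: 2·(2+4) − 4 = 8 → (2,4,8)
replace slot 1: 2·(4+8) − 2 = 22 → (22,4,8)
replace slot 2: 2·(22+8) − 4 = 56 → (22,56,8)
replace slot 3: 2·(22+56) − 8 = 148 → (22,56,148)

22,56,148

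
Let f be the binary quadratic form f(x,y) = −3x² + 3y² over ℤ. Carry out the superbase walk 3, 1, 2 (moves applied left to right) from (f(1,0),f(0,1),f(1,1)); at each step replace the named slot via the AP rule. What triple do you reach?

start (-3,3,0) = (f(1,0),f(0,1),f(1,1))
replace slot 3: 2·((-3)+3) − 0 = 0 → (-3,3,0)
replace slot 1: 2·(3+0) − (-3) = 9 → (9,3,0)
replace slot 2: 2·(9+0) − 3 = 15 → (9,15,0)

9,15,0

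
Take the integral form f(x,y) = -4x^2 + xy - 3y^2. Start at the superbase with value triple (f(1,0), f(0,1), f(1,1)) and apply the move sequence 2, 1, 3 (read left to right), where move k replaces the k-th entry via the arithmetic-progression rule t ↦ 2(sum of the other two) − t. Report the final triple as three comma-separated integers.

start (-4,-3,-6) = (f(1,0),f(0,1),f(1,1))
replace slot 2: 2·((-4)+(-6)) − (-3) = -17 → (-4,-17,-6)
replace slot 1: 2·((-17)+(-6)) − (-4) = -42 → (-42,-17,-6)
replace slot 3: 2·((-42)+(-17)) − (-6) = -112 → (-42,-17,-112)

-42,-17,-112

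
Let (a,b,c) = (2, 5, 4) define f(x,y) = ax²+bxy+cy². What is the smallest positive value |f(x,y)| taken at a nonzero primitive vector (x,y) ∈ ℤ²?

translate: b→1 (≡5 mod 4), so (2,5,4)→(2,1,1)
flip: (2,1,1)→(1,-1,2)
translate: b→1 (≡-1 mod 2), so (1,-1,2)→(1,1,2)
reduced (well bottom): (1,1,2) with a≤c, −a<b≤a
well minimum = a = 1

1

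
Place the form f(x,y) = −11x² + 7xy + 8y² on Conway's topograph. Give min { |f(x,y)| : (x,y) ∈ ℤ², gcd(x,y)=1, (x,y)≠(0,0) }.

river: ρ → (8,9,-10)
river: ρ → (-10,11,7)
river: ρ → (7,17,-4)
river: ρ → (-4,15,11)
river: ρ → (11,7,-8)
river: ρ → (-8,9,10)
river: ρ → (10,11,-7)
river: ρ → (-7,17,4)
river: ρ → (4,15,-11)
river: ρ → (-11,7,8)
closes: descent 0, river 10
min |a| on river = 4

4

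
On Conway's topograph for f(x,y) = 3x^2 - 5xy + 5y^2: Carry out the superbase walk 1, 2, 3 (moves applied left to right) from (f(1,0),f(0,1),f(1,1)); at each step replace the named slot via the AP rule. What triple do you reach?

start (3,5,3) = (f(1,0),f(0,1),f(1,1))
replace slot 1: 2·(5+3) − 3 = 13 → (13,5,3)
replace slot 2: 2·(13+3) − 5 = 27 → (13,27,3)
replace slot 3: 2·(13+27) − 3 = 77 → (13,27,77)

13,27,77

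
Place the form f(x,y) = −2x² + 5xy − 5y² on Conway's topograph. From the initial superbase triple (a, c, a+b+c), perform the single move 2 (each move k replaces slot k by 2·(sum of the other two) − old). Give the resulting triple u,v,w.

start (-2,-5,-2) = (f(1,0),f(0,1),f(1,1))
replace slot 2: 2·((-2)+(-2)) − (-5) = -3 → (-2,-3,-2)

-2,-3,-2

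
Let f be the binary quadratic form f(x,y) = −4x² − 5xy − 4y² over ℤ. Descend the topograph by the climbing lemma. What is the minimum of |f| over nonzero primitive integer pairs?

translate: b→-3 (≡5 mod 8), so (4,5,4)→(4,-3,3)
flip: (4,-3,3)→(3,3,4)
reduced (well bottom): (3,3,4) with a≤c, −a<b≤a
well minimum |f| = |-3| = 3 (negative-definite)

3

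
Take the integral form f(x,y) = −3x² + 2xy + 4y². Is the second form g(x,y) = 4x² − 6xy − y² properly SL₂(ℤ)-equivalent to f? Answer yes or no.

D₁ = 52, D₂ = 52
river cycle of f (length 10): (4, 6, -1), (-1, 6, 4), (4, 2, -3), (-3, 4, 3), (3, 2, -4), (-4, 6, 1), (1, 6, -4), (-4, 2, 3), (3, 4, -3), (-3, 2, 4)
river cycle of g (length 10): (-1, 6, 4), (4, 2, -3), (-3, 4, 3), (3, 2, -4), (-4, 6, 1), (1, 6, -4), (-4, 2, 3), (3, 4, -3), (-3, 2, 4), (4, 6, -1)
cycles coincide ⇒ equivalent

yes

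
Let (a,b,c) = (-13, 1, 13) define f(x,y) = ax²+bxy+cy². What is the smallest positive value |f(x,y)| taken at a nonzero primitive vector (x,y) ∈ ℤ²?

river: ρ → (13,25,-1)
river: ρ → (-1,25,13)
river: ρ → (13,1,-13)
river: ρ → (-13,25,1)
river: ρ → (1,25,-13)
river: ρ → (-13,1,13)
closes: descent 0, river 6
min |a| on river = 1

1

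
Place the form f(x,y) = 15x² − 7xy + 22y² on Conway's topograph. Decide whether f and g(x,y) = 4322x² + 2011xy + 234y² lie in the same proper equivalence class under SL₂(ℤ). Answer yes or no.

D₁ = -1271, D₂ = -1271
f: reduced (well bottom): (15,-7,22) with a≤c, −a<b≤a
g: flip: (4322,2011,234)→(234,-2011,4322)
g: translate: b→-139 (≡-2011 mod 468), so (234,-2011,4322)→(234,-139,22)
g: flip: (234,-139,22)→(22,139,234)
g: translate: b→7 (≡139 mod 44), so (22,139,234)→(22,7,15)
g: flip: (22,7,15)→(15,-7,22)
g: reduced (well bottom): (15,-7,22) with a≤c, −a<b≤a
reduced forms (15, -7, 22) vs (15, -7, 22) ⇒ equivalent

yes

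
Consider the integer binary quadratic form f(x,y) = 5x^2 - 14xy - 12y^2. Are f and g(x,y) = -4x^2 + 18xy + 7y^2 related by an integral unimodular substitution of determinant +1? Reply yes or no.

D₁ = 436, D₂ = 436
river cycle of f (length 30): (-12, 14, 5), (5, 16, -9), (-9, 20, 1), (1, 20, -9), (-9, 16, 5), (5, 14, -12), (-12, 10, 7), (7, 18, -4), (-4, 14, 15), (15, 16, -3), … (20 more)
river cycle of g (length 30): (7, 10, -12), (-12, 14, 5), (5, 16, -9), (-9, 20, 1), (1, 20, -9), (-9, 16, 5), (5, 14, -12), (-12, 10, 7), (7, 18, -4), (-4, 14, 15), … (20 more)
cycles coincide ⇒ equivalent

yes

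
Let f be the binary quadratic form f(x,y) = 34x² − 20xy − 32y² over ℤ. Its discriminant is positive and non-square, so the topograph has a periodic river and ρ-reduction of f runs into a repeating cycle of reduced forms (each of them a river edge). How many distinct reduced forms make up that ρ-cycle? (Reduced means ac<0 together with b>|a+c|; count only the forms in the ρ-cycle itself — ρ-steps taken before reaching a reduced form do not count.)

D = 4752, ⌊√D⌋ = 68
descent: ρ → (-32,20,34)  [lands on river]
river: ρ → (34,48,-18)
river: ρ → (-18,60,16)
river: ρ → (16,68,-2)
river: ρ → (-2,68,16)
river: ρ → (16,60,-18)
river: ρ → (-18,48,34)
river: ρ → (34,20,-32)
river: ρ → (-32,44,22)
river: ρ → (22,44,-32)
ρ-cycle length = 10 (tail of 1 descent step not counted)

10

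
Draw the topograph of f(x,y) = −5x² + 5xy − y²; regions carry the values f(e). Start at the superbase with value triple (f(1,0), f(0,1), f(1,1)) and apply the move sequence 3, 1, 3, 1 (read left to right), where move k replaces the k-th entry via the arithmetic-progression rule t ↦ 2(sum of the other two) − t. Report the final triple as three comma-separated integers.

start (-5,-1,-1) = (f(1,0),f(0,1),f(1,1))
replace slot 3: 2·((-5)+(-1)) − (-1) = -11 → (-5,-1,-11)
replace slot 1: 2·((-1)+(-11)) − (-5) = -19 → (-19,-1,-11)
replace slot 3: 2·((-19)+(-1)) − (-11) = -29 → (-19,-1,-29)
replace slot 1: 2·((-1)+(-29)) − (-19) = -41 → (-41,-1,-29)

-41,-1,-29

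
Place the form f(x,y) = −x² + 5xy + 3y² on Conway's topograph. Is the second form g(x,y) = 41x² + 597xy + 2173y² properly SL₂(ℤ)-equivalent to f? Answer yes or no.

D₁ = 37, D₂ = 37
river cycle of f (length 6): (3, 1, -3), (-3, 5, 1), (1, 5, -3), (-3, 1, 3), (3, 5, -1), (-1, 5, 3)
river cycle of g (length 6): (3, 1, -3), (-3, 5, 1), (1, 5, -3), (-3, 1, 3), (3, 5, -1), (-1, 5, 3)
cycles coincide ⇒ equivalent

yes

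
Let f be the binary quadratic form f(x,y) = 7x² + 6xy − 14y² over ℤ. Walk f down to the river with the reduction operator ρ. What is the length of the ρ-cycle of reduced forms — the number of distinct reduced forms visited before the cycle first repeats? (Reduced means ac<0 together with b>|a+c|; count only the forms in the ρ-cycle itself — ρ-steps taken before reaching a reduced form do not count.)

D = 428, ⌊√D⌋ = 20
descent: ρ → (-14,-6,7)
descent: ρ → (7,20,-1)  [lands on river]
river: ρ → (-1,20,7)
river: ρ → (7,8,-13)
river: ρ → (-13,18,2)
river: ρ → (2,18,-13)
river: ρ → (-13,8,7)
ρ-cycle length = 6 (tail of 2 descent steps not counted)

6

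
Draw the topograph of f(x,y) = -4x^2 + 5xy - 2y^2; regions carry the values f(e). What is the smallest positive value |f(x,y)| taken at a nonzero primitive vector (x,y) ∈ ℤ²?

translate: b→3 (≡-5 mod 8), so (4,-5,2)→(4,3,1)
flip: (4,3,1)→(1,-3,4)
translate: b→1 (≡-3 mod 2), so (1,-3,4)→(1,1,2)
reduced (well bottom): (1,1,2) with a≤c, −a<b≤a
well minimum |f| = |-1| = 1 (negative-definite)

1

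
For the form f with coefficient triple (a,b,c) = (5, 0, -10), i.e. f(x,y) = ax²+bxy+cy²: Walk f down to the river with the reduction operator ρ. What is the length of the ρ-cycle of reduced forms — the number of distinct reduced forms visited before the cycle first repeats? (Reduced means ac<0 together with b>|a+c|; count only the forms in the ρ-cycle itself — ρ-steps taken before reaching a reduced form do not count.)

D = 200, ⌊√D⌋ = 14
descent: ρ → (-10,0,5)
descent: ρ → (5,10,-5)  [lands on river]
river: ρ → (-5,10,5)
ρ-cycle length = 2 (tail of 2 descent steps not counted)

2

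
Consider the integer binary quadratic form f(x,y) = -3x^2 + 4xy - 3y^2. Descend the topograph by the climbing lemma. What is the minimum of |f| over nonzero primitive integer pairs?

translate: b→2 (≡-4 mod 6), so (3,-4,3)→(3,2,2)
flip: (3,2,2)→(2,-2,3)
translate: b→2 (≡-2 mod 4), so (2,-2,3)→(2,2,3)
reduced (well bottom): (2,2,3) with a≤c, −a<b≤a
well minimum |f| = |-2| = 2 (negative-definite)

2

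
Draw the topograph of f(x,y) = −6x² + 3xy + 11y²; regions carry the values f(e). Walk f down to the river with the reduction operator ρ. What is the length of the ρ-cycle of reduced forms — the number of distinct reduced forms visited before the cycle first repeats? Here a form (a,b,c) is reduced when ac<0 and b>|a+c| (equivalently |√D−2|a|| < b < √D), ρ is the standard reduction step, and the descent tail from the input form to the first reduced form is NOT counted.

D = 273, ⌊√D⌋ = 16
descent: ρ → (11,-3,-6)
descent: ρ → (-6,15,2)  [lands on river]
river: ρ → (2,13,-13)
river: ρ → (-13,13,2)
river: ρ → (2,15,-6)
river: ρ → (-6,9,8)
river: ρ → (8,7,-7)
river: ρ → (-7,7,8)
river: ρ → (8,9,-6)
ρ-cycle length = 8 (tail of 2 descent steps not counted)

8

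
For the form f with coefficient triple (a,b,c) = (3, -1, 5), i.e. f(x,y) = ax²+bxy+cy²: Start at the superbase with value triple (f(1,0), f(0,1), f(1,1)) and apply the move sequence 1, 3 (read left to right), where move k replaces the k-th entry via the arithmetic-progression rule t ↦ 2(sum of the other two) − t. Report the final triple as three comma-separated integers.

start (3,5,7) = (f(1,0),f(0,1),f(1,1))
replace slot 1: 2·(5+7) − 3 = 21 → (21,5,7)
replace slot 3: 2·(21+5) − 7 = 45 → (21,5,45)

21,5,45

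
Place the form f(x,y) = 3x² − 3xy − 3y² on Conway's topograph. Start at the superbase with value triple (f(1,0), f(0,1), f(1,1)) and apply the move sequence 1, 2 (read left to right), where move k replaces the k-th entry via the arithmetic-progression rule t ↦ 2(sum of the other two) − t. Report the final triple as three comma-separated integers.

start (3,-3,-3) = (f(1,0),f(0,1),f(1,1))
replace slot 1: 2·((-3)+(-3)) − 3 = -15 → (-15,-3,-3)
replace slot 2: 2·((-15)+(-3)) − (-3) = -33 → (-15,-33,-3)

-15,-33,-3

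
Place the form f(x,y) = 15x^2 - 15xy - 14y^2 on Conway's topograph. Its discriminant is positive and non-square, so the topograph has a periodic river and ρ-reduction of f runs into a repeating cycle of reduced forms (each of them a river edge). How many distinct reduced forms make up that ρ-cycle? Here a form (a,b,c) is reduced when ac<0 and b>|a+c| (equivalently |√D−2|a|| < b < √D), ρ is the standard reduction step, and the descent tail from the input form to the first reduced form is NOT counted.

D = 1065, ⌊√D⌋ = 32
descent: ρ → (-14,15,15)  [lands on river]
river: ρ → (15,15,-14)
river: ρ → (-14,13,16)
river: ρ → (16,19,-11)
river: ρ → (-11,25,10)
river: ρ → (10,15,-21)
river: ρ → (-21,27,4)
river: ρ → (4,29,-14)
river: ρ → (-14,27,6)
river: ρ → (6,21,-26)
river: ρ → (-26,31,1)
river: ρ → (1,31,-26)
river: ρ → (-26,21,6)
river: ρ → (6,27,-14)
river: ρ → (-14,29,4)
river: ρ → (4,27,-21)
river: ρ → (-21,15,10)
river: ρ → (10,25,-11)
river: ρ → (-11,19,16)
river: ρ → (16,13,-14)
ρ-cycle length = 20 (tail of 1 descent step not counted)

20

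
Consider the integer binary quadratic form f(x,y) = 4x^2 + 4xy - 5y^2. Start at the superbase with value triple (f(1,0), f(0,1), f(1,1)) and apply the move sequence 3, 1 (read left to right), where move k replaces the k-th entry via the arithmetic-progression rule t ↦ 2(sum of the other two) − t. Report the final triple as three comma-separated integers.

start (4,-5,3) = (f(1,0),f(0,1),f(1,1))
replace slot 3: 2·(4+(-5)) − 3 = -5 → (4,-5,-5)
replace slot 1: 2·((-5)+(-5)) − 4 = -24 → (-24,-5,-5)

-24,-5,-5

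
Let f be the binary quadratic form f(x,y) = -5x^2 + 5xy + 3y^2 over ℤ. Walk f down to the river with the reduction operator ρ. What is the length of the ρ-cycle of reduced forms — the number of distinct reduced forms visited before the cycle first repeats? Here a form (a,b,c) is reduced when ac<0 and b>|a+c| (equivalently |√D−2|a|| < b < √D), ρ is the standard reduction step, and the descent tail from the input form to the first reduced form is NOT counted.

D = 85, ⌊√D⌋ = 9
river: ρ → (3,7,-3)
river: ρ → (-3,5,5)
river: ρ → (5,5,-3)
river: ρ → (-3,7,3)
river: ρ → (3,5,-5)
river: ρ → (-5,5,3)
ρ-cycle length = 6 (tail of 0 descent steps not counted)

6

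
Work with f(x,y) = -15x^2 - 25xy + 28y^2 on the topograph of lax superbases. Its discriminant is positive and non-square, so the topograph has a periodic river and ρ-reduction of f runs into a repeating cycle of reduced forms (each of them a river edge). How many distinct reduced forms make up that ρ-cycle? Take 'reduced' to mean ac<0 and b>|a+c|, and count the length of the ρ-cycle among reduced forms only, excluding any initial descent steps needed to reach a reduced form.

D = 2305, ⌊√D⌋ = 48
descent: ρ → (28,25,-15)  [lands on river]
river: ρ → (-15,35,18)
river: ρ → (18,37,-13)
river: ρ → (-13,41,12)
river: ρ → (12,31,-28)
river: ρ → (-28,25,15)
river: ρ → (15,35,-18)
river: ρ → (-18,37,13)
river: ρ → (13,41,-12)
river: ρ → (-12,31,28)
ρ-cycle length = 10 (tail of 1 descent step not counted)

10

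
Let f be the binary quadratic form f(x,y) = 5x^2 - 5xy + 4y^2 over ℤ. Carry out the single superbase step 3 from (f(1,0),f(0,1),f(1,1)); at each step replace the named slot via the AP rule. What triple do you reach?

start (5,4,4) = (f(1,0),f(0,1),f(1,1))
replace slot 3: 2·(5+4) − 4 = 14 → (5,4,14)

5,4,14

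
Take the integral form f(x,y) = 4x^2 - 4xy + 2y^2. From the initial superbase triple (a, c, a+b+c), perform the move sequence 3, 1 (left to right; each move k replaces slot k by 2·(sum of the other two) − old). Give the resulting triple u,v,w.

start (4,2,2) = (f(1,0),f(0,1),f(1,1))
replace slot 3: 2·(4+2) − 2 = 10 → (4,2,10)
replace slot 1: 2·(2+10) − 4 = 20 → (20,2,10)

20,2,10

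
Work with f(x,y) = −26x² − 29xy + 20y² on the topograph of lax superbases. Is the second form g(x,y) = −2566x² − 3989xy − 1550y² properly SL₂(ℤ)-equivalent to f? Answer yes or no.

D₁ = 2921, D₂ = 2921
river cycle of f (length 46): (20, 29, -26), (-26, 23, 23), (23, 23, -26), (-26, 29, 20), (20, 51, -4), (-4, 53, 7), (7, 45, -32), (-32, 19, 20), (20, 21, -31), (-31, 41, 10), … (36 more)
river cycle of g (length 46): (-26, 29, 20), (20, 51, -4), (-4, 53, 7), (7, 45, -32), (-32, 19, 20), (20, 21, -31), (-31, 41, 10), (10, 39, -35), (-35, 31, 14), (14, 53, -2), … (36 more)
cycles coincide ⇒ equivalent

yes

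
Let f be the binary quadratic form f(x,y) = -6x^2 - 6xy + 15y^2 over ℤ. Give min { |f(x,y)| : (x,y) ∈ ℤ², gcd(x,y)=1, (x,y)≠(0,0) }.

descent: ρ → (15,6,-6)
descent: ρ → (-6,18,3)  [lands on river]
river: ρ → (3,18,-6)
closes: descent 2, river 2
min |a| on river = 3

3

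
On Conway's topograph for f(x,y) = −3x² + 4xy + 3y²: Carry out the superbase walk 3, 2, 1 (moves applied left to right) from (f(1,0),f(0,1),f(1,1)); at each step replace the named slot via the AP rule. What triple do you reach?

start (-3,3,4) = (f(1,0),f(0,1),f(1,1))
replace slot 3: 2·((-3)+3) − 4 = -4 → (-3,3,-4)
replace slot 2: 2·((-3)+(-4)) − 3 = -17 → (-3,-17,-4)
replace slot 1: 2·((-17)+(-4)) − (-3) = -39 → (-39,-17,-4)

-39,-17,-4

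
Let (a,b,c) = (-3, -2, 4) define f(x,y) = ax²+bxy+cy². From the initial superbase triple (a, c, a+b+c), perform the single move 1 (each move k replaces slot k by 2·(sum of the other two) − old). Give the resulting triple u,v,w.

start (-3,4,-1) = (f(1,0),f(0,1),f(1,1))
replace slot 1: 2·(4+(-1)) − (-3) = 9 → (9,4,-1)

9,4,-1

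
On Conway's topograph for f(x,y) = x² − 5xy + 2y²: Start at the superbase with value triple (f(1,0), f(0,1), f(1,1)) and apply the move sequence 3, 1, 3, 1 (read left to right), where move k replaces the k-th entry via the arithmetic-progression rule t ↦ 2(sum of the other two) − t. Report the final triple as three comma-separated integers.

start (1,2,-2) = (f(1,0),f(0,1),f(1,1))
replace slot 3: 2·(1+2) − (-2) = 8 → (1,2,8)
replace slot 1: 2·(2+8) − 1 = 19 → (19,2,8)
replace slot 3: 2·(19+2) − 8 = 34 → (19,2,34)
replace slot 1: 2·(2+34) − 19 = 53 → (53,2,34)

53,2,34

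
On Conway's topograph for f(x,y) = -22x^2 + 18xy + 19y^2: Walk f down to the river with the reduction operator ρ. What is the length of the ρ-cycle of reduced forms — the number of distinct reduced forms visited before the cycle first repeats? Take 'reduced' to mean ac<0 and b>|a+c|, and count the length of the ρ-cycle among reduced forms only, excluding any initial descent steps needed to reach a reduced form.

D = 1996, ⌊√D⌋ = 44
river: ρ → (19,20,-21)
river: ρ → (-21,22,18)
river: ρ → (18,14,-25)
river: ρ → (-25,36,7)
river: ρ → (7,34,-30)
river: ρ → (-30,26,11)
river: ρ → (11,40,-9)
river: ρ → (-9,32,27)
river: ρ → (27,22,-14)
river: ρ → (-14,34,15)
river: ρ → (15,26,-22)
river: ρ → (-22,18,19)
ρ-cycle length = 12 (tail of 0 descent steps not counted)

12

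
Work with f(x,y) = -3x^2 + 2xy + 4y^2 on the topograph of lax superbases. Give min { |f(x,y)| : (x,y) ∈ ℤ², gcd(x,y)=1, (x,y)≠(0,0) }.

river: ρ → (4,6,-1)
river: ρ → (-1,6,4)
river: ρ → (4,2,-3)
river: ρ → (-3,4,3)
river: ρ → (3,2,-4)
river: ρ → (-4,6,1)
river: ρ → (1,6,-4)
river: ρ → (-4,2,3)
river: ρ → (3,4,-3)
river: ρ → (-3,2,4)
closes: descent 0, river 10
min |a| on river = 1

1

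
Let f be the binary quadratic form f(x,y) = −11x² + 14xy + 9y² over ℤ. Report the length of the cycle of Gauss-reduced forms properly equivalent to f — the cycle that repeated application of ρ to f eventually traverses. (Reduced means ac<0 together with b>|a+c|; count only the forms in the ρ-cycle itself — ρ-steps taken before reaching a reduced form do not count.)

D = 592, ⌊√D⌋ = 24
river: ρ → (9,22,-3)
river: ρ → (-3,20,16)
river: ρ → (16,12,-7)
river: ρ → (-7,16,12)
river: ρ → (12,8,-11)
river: ρ → (-11,14,9)
ρ-cycle length = 6 (tail of 0 descent steps not counted)

6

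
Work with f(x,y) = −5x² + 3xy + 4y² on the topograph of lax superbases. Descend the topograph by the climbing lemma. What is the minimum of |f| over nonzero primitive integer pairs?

river: ρ → (4,5,-4)
river: ρ → (-4,3,5)
river: ρ → (5,7,-2)
river: ρ → (-2,9,1)
river: ρ → (1,9,-2)
river: ρ → (-2,7,5)
river: ρ → (5,3,-4)
river: ρ → (-4,5,4)
river: ρ → (4,3,-5)
river: ρ → (-5,7,2)
river: ρ → (2,9,-1)
river: ρ → (-1,9,2)
river: ρ → (2,7,-5)
river: ρ → (-5,3,4)
closes: descent 0, river 14
min |a| on river = 1

1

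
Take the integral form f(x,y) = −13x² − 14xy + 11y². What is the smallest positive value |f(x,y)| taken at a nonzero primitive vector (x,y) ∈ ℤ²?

descent: ρ → (11,14,-13)  [lands on river]
river: ρ → (-13,12,12)
river: ρ → (12,12,-13)
river: ρ → (-13,14,11)
river: ρ → (11,8,-16)
river: ρ → (-16,24,3)
river: ρ → (3,24,-16)
river: ρ → (-16,8,11)
closes: descent 1, river 8
min |a| on river = 3

3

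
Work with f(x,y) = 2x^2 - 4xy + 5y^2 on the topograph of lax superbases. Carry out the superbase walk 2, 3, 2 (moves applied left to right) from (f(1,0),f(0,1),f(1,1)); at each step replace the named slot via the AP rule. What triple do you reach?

start (2,5,3) = (f(1,0),f(0,1),f(1,1))
replace slot 2: 2·(2+3) − 5 = 5 → (2,5,3)
replace slot 3: 2·(2+5) − 3 = 11 → (2,5,11)
replace slot 2: 2·(2+11) − 5 = 21 → (2,21,11)

2,21,11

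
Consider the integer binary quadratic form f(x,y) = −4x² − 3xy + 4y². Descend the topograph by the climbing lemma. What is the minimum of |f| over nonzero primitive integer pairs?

descent: ρ → (4,3,-4)  [lands on river]
river: ρ → (-4,5,3)
river: ρ → (3,7,-2)
river: ρ → (-2,5,6)
river: ρ → (6,7,-1)
river: ρ → (-1,7,6)
river: ρ → (6,5,-2)
river: ρ → (-2,7,3)
river: ρ → (3,5,-4)
river: ρ → (-4,3,4)
river: ρ → (4,5,-3)
river: ρ → (-3,7,2)
river: ρ → (2,5,-6)
river: ρ → (-6,7,1)
river: ρ → (1,7,-6)
river: ρ → (-6,5,2)
river: ρ → (2,7,-3)
river: ρ → (-3,5,4)
closes: descent 1, river 18
min |a| on river = 1

1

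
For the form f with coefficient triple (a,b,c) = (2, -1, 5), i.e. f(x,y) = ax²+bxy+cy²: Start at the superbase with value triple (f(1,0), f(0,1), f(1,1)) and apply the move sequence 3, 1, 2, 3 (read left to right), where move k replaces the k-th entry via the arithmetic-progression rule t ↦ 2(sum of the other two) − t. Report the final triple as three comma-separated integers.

start (2,5,6) = (f(1,0),f(0,1),f(1,1))
replace slot 3: 2·(2+5) − 6 = 8 → (2,5,8)
replace slot 1: 2·(5+8) − 2 = 24 → (24,5,8)
replace slot 2: 2·(24+8) − 5 = 59 → (24,59,8)
replace slot 3: 2·(24+59) − 8 = 158 → (24,59,158)

24,59,158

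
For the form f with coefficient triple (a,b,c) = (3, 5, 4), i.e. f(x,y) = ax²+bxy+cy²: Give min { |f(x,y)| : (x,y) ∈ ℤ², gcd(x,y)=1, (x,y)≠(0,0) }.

translate: b→-1 (≡5 mod 6), so (3,5,4)→(3,-1,2)
flip: (3,-1,2)→(2,1,3)
reduced (well bottom): (2,1,3) with a≤c, −a<b≤a
well minimum = a = 2

2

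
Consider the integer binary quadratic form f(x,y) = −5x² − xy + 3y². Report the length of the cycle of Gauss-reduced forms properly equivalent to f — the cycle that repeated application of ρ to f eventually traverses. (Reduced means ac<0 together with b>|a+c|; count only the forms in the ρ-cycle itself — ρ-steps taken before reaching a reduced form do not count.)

D = 61, ⌊√D⌋ = 7
descent: ρ → (3,7,-1)  [lands on river]
river: ρ → (-1,7,3)
river: ρ → (3,5,-3)
river: ρ → (-3,7,1)
river: ρ → (1,7,-3)
river: ρ → (-3,5,3)
ρ-cycle length = 6 (tail of 1 descent step not counted)

6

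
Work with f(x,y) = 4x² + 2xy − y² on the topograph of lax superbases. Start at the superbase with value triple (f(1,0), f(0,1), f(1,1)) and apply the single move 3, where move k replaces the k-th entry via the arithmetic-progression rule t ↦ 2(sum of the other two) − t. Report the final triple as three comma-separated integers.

start (4,-1,5) = (f(1,0),f(0,1),f(1,1))
replace slot 3: 2·(4+(-1)) − 5 = 1 → (4,-1,1)

4,-1,1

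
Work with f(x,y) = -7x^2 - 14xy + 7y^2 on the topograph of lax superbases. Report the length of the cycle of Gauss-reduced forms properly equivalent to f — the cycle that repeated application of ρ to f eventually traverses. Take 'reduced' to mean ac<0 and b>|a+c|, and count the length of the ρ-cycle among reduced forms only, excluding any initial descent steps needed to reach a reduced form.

D = 392, ⌊√D⌋ = 19
descent: ρ → (7,14,-7)  [lands on river]
river: ρ → (-7,14,7)
ρ-cycle length = 2 (tail of 1 descent step not counted)

2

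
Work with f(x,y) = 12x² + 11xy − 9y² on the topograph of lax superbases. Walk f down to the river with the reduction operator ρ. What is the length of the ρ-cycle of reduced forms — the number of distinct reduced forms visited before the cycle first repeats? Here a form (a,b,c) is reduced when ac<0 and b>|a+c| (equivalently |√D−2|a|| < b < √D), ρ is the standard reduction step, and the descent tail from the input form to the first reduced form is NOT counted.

D = 553, ⌊√D⌋ = 23
river: ρ → (-9,7,14)
river: ρ → (14,21,-2)
river: ρ → (-2,23,3)
river: ρ → (3,19,-16)
river: ρ → (-16,13,6)
river: ρ → (6,23,-1)
river: ρ → (-1,23,6)
river: ρ → (6,13,-16)
river: ρ → (-16,19,3)
river: ρ → (3,23,-2)
river: ρ → (-2,21,14)
river: ρ → (14,7,-9)
river: ρ → (-9,11,12)
river: ρ → (12,13,-8)
river: ρ → (-8,19,6)
river: ρ → (6,17,-11)
river: ρ → (-11,5,12)
river: ρ → (12,19,-4)
river: ρ → (-4,21,7)
river: ρ → (7,21,-4)
river: ρ → (-4,19,12)
river: ρ → (12,5,-11)
river: ρ → (-11,17,6)
river: ρ → (6,19,-8)
river: ρ → (-8,13,12)
river: ρ → (12,11,-9)
ρ-cycle length = 26 (tail of 0 descent steps not counted)

26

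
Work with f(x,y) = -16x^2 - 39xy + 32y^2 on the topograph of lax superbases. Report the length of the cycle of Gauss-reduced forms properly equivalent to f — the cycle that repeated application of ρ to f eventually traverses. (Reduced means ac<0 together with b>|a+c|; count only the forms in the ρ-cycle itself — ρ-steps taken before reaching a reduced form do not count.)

D = 3569, ⌊√D⌋ = 59
descent: ρ → (32,39,-16)  [lands on river]
river: ρ → (-16,57,5)
river: ρ → (5,53,-38)
river: ρ → (-38,23,20)
river: ρ → (20,57,-4)
river: ρ → (-4,55,34)
river: ρ → (34,13,-25)
river: ρ → (-25,37,22)
river: ρ → (22,51,-11)
river: ρ → (-11,59,2)
river: ρ → (2,57,-40)
river: ρ → (-40,23,19)
river: ρ → (19,53,-10)
river: ρ → (-10,47,34)
river: ρ → (34,21,-23)
river: ρ → (-23,25,32)
ρ-cycle length = 16 (tail of 1 descent step not counted)

16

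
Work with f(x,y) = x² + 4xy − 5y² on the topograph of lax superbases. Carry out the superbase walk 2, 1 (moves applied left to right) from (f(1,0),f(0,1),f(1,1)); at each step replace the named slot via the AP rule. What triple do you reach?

start (1,-5,0) = (f(1,0),f(0,1),f(1,1))
replace slot 2: 2·(1+0) − (-5) = 7 → (1,7,0)
replace slot 1: 2·(7+0) − 1 = 13 → (13,7,0)

13,7,0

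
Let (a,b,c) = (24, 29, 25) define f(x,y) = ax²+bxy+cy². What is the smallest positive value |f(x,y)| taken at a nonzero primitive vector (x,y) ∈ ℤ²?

translate: b→-19 (≡29 mod 48), so (24,29,25)→(24,-19,20)
flip: (24,-19,20)→(20,19,24)
reduced (well bottom): (20,19,24) with a≤c, −a<b≤a
well minimum = a = 20

20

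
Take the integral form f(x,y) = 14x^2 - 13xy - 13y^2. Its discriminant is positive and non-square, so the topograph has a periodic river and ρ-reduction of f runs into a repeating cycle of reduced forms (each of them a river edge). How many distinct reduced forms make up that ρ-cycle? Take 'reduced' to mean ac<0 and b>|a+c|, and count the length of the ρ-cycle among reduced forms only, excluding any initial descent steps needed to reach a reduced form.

D = 897, ⌊√D⌋ = 29
descent: ρ → (-13,13,14)  [lands on river]
river: ρ → (14,15,-12)
river: ρ → (-12,9,17)
river: ρ → (17,25,-4)
river: ρ → (-4,23,23)
river: ρ → (23,23,-4)
river: ρ → (-4,25,17)
river: ρ → (17,9,-12)
river: ρ → (-12,15,14)
river: ρ → (14,13,-13)
ρ-cycle length = 10 (tail of 1 descent step not counted)

10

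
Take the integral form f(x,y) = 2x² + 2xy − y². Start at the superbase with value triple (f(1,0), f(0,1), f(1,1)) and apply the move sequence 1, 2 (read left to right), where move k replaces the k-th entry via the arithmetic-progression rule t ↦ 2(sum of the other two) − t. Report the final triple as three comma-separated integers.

start (2,-1,3) = (f(1,0),f(0,1),f(1,1))
replace slot 1: 2·((-1)+3) − 2 = 2 → (2,-1,3)
replace slot 2: 2·(2+3) − (-1) = 11 → (2,11,3)

2,11,3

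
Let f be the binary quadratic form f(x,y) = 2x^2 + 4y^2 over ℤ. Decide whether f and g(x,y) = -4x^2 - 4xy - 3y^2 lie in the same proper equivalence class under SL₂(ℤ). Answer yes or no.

D₁ = -32, D₂ = -32
f: reduced (well bottom): (2,0,4) with a≤c, −a<b≤a
g is negative-definite; reduce −g:
−g: flip: (4,4,3)→(3,-4,4)
−g: translate: b→2 (≡-4 mod 6), so (3,-4,4)→(3,2,3)
−g: reduced (well bottom): (3,2,3) with a≤c, −a<b≤a
flip sign back: reduced form of g is (-3,-2,-3)
reduced forms (2, 0, 4) vs (-3, -2, -3) ⇒ inequivalent

no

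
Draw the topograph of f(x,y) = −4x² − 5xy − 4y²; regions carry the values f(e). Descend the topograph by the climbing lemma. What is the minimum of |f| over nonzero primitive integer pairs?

translate: b→-3 (≡5 mod 8), so (4,5,4)→(4,-3,3)
flip: (4,-3,3)→(3,3,4)
reduced (well bottom): (3,3,4) with a≤c, −a<b≤a
well minimum |f| = |-3| = 3 (negative-definite)

3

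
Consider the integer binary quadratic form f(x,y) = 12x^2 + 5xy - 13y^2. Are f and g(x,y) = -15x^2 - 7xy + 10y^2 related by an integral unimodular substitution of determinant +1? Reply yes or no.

D₁ = 649, D₂ = 649
river cycle of f (length 34): (-13, 21, 4), (4, 19, -18), (-18, 17, 5), (5, 23, -6), (-6, 25, 1), (1, 25, -6), (-6, 23, 5), (5, 17, -18), (-18, 19, 4), (4, 21, -13), … (24 more)
river cycle of g (length 34): (10, 7, -15), (-15, 23, 2), (2, 25, -3), (-3, 23, 10), (10, 17, -9), (-9, 19, 8), (8, 13, -15), (-15, 17, 6), (6, 19, -12), (-12, 5, 13), … (24 more)
cycles differ ⇒ inequivalent

no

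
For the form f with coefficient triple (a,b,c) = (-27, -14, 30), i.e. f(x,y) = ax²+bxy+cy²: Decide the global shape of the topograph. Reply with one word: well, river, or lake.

D = b²−4ac = (-14)² − 4·(-27)·30 = 3436
D > 0 non-square ⇒ indefinite ⇒ periodic river

river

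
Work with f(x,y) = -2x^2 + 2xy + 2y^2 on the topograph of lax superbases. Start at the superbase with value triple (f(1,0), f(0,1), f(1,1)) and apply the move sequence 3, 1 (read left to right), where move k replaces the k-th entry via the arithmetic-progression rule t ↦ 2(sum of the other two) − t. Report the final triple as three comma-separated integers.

start (-2,2,2) = (f(1,0),f(0,1),f(1,1))
replace slot 3: 2·((-2)+2) − 2 = -2 → (-2,2,-2)
replace slot 1: 2·(2+(-2)) − (-2) = 2 → (2,2,-2)

2,2,-2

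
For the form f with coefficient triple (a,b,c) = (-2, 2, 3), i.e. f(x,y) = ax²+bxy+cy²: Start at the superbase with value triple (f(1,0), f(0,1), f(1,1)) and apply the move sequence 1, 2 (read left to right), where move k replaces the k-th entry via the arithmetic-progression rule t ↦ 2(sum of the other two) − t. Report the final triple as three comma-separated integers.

start (-2,3,3) = (f(1,0),f(0,1),f(1,1))
replace slot 1: 2·(3+3) − (-2) = 14 → (14,3,3)
replace slot 2: 2·(14+3) − 3 = 31 → (14,31,3)

14,31,3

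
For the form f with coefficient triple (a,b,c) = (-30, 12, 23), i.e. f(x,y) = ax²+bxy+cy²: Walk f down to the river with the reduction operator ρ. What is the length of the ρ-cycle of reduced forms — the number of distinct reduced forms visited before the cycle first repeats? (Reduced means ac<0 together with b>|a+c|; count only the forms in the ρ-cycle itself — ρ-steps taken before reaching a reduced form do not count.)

D = 2904, ⌊√D⌋ = 53
river: ρ → (23,34,-19)
river: ρ → (-19,42,15)
river: ρ → (15,48,-10)
river: ρ → (-10,52,5)
river: ρ → (5,48,-30)
river: ρ → (-30,12,23)
ρ-cycle length = 6 (tail of 0 descent steps not counted)

6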